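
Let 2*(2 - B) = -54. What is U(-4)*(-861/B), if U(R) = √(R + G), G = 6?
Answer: -861*√2/29 ≈ -41.987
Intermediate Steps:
B = 29 (B = 2 - ½*(-54) = 2 + 27 = 29)
U(R) = √(6 + R) (U(R) = √(R + 6) = √(6 + R))
U(-4)*(-861/B) = √(6 - 4)*(-861/29) = √2*(-861*1/29) = √2*(-861/29) = -861*√2/29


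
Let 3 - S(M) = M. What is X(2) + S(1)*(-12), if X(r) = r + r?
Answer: -20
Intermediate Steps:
X(r) = 2*r
S(M) = 3 - M
X(2) + S(1)*(-12) = 2*2 + (3 - 1*1)*(-12) = 4 + (3 - 1)*(-12) = 4 + 2*(-12) = 4 - 24 = -20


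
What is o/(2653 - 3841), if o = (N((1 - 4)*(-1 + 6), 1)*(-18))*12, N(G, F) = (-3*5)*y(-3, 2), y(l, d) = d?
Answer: -60/11 ≈ -5.4545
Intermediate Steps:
N(G, F) = -30 (N(G, F) = -3*5*2 = -15*2 = -30)
o = 6480 (o = -30*(-18)*12 = 540*12 = 6480)
o/(2653 - 3841) = 6480/(2653 - 3841) = 6480/(-1188) = 6480*(-1/1188) = -60/11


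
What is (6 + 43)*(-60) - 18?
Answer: -2958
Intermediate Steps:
(6 + 43)*(-60) - 18 = 49*(-60) - 18 = -2940 - 18 = -2958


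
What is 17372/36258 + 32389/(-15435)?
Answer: -3082393/1903545 ≈ -1.6193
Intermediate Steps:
17372/36258 + 32389/(-15435) = 17372*(1/36258) + 32389*(-1/15435) = 8686/18129 - 661/315 = -3082393/1903545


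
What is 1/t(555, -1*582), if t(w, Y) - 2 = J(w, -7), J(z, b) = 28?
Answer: 1/30 ≈ 0.033333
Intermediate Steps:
t(w, Y) = 30 (t(w, Y) = 2 + 28 = 30)
1/t(555, -1*582) = 1/30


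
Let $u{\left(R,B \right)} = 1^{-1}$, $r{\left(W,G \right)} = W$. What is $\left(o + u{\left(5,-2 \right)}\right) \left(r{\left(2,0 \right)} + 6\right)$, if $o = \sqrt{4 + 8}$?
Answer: $8 + 16 \sqrt{3} \approx 35.713$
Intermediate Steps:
$u{\left(R,B \right)} = 1$
$o = 2 \sqrt{3}$ ($o = \sqrt{12} = 2 \sqrt{3} \approx 3.4641$)
$\left(o + u{\left(5,-2 \right)}\right) \left(r{\left(2,0 \right)} + 6\right) = \left(2 \sqrt{3} + 1\right) \left(2 + 6\right) = \left(1 + 2 \sqrt{3}\right) 8 = 8 + 16 \sqrt{3}$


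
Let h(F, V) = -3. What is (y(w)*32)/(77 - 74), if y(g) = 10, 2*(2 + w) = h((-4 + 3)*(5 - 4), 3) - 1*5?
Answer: 320/3 ≈ 106.67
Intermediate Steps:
w = -6 (w = -2 + (-3 - 1*5)/2 = -2 + (-3 - 5)/2 = -2 + (½)*(-8) = -2 - 4 = -6)
(y(w)*32)/(77 - 74) = (10*32)/(77 - 74) = 320/3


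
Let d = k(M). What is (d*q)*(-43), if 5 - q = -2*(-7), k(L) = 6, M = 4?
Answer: 2322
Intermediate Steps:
d = 6
q = -9 (q = 5 - (-2)*(-7) = 5 - 1*14 = 5 - 14 = -9)
(d*q)*(-43) = (6*(-9))*(-43) = -54*(-43) = 2322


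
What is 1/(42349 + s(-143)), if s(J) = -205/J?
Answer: 143/6056112 ≈ 2.3613e-5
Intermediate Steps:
1/(42349 + s(-143)) = 1/(42349 - 205/(-143)) = 1/(42349 - 205*(-1/143)) = 1/(42349 + 205/143) = 1/(6056112/143) = 143/6056112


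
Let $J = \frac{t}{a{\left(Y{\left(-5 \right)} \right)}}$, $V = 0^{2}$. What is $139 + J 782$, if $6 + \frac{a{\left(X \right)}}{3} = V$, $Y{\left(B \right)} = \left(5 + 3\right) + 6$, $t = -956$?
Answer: $\frac{375047}{9} \approx 41672.0$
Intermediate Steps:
$Y{\left(B \right)} = 14$ ($Y{\left(B \right)} = 8 + 6 = 14$)
$V = 0$
$a{\left(X \right)} = -18$ ($a{\left(X \right)} = -18 + 3 \cdot 0 = -18 + 0 = -18$)
$J = \frac{478}{9}$ ($J = - \frac{956}{-18} = \left(-956\right) \left(- \frac{1}{18}\right) = \frac{478}{9} \approx 53.111$)
$139 + J 782 = 139 + \frac{478}{9} \cdot 782 = 139 + \frac{373796}{9} = \frac{375047}{9}$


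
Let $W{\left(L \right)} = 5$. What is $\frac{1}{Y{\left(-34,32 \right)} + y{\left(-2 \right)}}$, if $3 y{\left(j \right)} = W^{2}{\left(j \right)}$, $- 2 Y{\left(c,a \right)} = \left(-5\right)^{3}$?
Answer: $\frac{6}{425} \approx 0.014118$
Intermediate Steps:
$Y{\left(c,a \right)} = \frac{125}{2}$ ($Y{\left(c,a \right)} = - \frac{\left(-5\right)^{3}}{2} = \left(- \frac{1}{2}\right) \left(-125\right) = \frac{125}{2}$)
$y{\left(j \right)} = \frac{25}{3}$ ($y{\left(j \right)} = \frac{5^{2}}{3} = \frac{1}{3} \cdot 25 = \frac{25}{3}$)
$\frac{1}{Y{\left(-34,32 \right)} + y{\left(-2 \right)}} = \frac{1}{\frac{125}{2} + \frac{25}{3}} = \frac{1}{\frac{425}{6}} = \frac{6}{425}$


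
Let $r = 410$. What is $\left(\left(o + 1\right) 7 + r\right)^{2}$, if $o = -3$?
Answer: $156816$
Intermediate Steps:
$\left(\left(o + 1\right) 7 + r\right)^{2} = \left(\left(-3 + 1\right) 7 + 410\right)^{2} = \left(\left(-2\right) 7 + 410\right)^{2} = \left(-14 + 410\right)^{2} = 396^{2} = 156816$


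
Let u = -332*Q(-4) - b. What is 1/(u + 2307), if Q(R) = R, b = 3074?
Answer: 1/561 ≈ 0.0017825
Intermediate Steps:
u = -1746 (u = -332*(-4) - 1*3074 = 1328 - 3074 = -1746)
1/(u + 2307) = 1/(-1746 + 2307) = 1/561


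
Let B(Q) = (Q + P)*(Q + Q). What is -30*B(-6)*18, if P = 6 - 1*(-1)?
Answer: 6480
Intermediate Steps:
P = 7 (P = 6 + 1 = 7)
B(Q) = 2*Q*(7 + Q) (B(Q) = (Q + 7)*(Q + Q) = (7 + Q)*(2*Q) = 2*Q*(7 + Q))
-30*B(-6)*18 = -60*(-6)*(7 - 6)*18 = -60*(-6)*18 = -30*(-12)*18 = 360*18 = 6480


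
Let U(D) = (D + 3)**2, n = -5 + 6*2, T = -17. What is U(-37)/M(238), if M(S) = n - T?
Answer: 289/6 ≈ 48.167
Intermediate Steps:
n = 7 (n = -5 + 12 = 7)
M(S) = 24 (M(S) = 7 - 1*(-17) = 7 + 17 = 24)
U(D) = (3 + D)**2
U(-37)/M(238) = (3 - 37)**2/24 = (-34)**2*(1/24) = 1156*(1/24) = 289/6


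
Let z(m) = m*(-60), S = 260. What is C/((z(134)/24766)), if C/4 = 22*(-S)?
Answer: 14166152/201 ≈ 70478.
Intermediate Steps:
z(m) = -60*m
C = -22880 (C = 4*(22*(-1*260)) = 4*(22*(-260)) = 4*(-5720) = -22880)
C/((z(134)/24766)) = -22880/(-60*134/24766) = -22880/((-8040*1/24766)) = -22880/(-4020/12383) = -22880*(-12383/4020) = 14166152/201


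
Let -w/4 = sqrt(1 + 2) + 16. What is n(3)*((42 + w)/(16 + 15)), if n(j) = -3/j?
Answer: 22/31 + 4*sqrt(3)/31 ≈ 0.93317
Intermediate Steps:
w = -64 - 4*sqrt(3) (w = -4*(sqrt(1 + 2) + 16) = -4*(sqrt(3) + 16) = -4*(16 + sqrt(3)) = -64 - 4*sqrt(3) ≈ -70.928)
n(3)*((42 + w)/(16 + 15)) = (-3/3)*((42 + (-64 - 4*sqrt(3)))/(16 + 15)) = (-3*1/3)*((-22 - 4*sqrt(3))/31) = -(-22 - 4*sqrt(3))/31 = -(-22/31 - 4*sqrt(3)/31) = 22/31 + 4*sqrt(3)/31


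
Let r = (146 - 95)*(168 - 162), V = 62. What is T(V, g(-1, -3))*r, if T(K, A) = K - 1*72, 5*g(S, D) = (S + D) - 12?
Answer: -3060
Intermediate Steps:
g(S, D) = -12/5 + D/5 + S/5 (g(S, D) = ((S + D) - 12)/5 = ((D + S) - 12)/5 = (-12 + D + S)/5 = -12/5 + D/5 + S/5)
T(K, A) = -72 + K (T(K, A) = K - 72 = -72 + K)
r = 306 (r = 51*6 = 306)
T(V, g(-1, -3))*r = (-72 + 62)*306 = -10*306 = -3060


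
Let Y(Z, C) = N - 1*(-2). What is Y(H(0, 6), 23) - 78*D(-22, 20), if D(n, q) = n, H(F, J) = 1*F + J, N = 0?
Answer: 1718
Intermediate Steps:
H(F, J) = F + J
Y(Z, C) = 2 (Y(Z, C) = 0 - 1*(-2) = 0 + 2 = 2)
Y(H(0, 6), 23) - 78*D(-22, 20) = 2 - 78*(-22) = 2 + 1716 = 1718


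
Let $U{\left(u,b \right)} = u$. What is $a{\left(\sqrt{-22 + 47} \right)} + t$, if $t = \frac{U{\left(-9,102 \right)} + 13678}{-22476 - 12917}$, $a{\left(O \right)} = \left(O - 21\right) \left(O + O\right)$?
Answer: $- \frac{5676549}{35393} \approx -160.39$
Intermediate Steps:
$a{\left(O \right)} = 2 O \left(-21 + O\right)$ ($a{\left(O \right)} = \left(-21 + O\right) 2 O = 2 O \left(-21 + O\right)$)
$t = - \frac{13669}{35393}$ ($t = \frac{-9 + 13678}{-22476 - 12917} = \frac{13669}{-35393} = 13669 \left(- \frac{1}{35393}\right) = - \frac{13669}{35393} \approx -0.38621$)
$a{\left(\sqrt{-22 + 47} \right)} + t = 2 \sqrt{-22 + 47} \left(-21 + \sqrt{-22 + 47}\right) - \frac{13669}{35393} = 2 \sqrt{25} \left(-21 + \sqrt{25}\right) - \frac{13669}{35393} = 2 \cdot 5 \left(-21 + 5\right) - \frac{13669}{35393} = 2 \cdot 5 \left(-16\right) - \frac{13669}{35393} = -160 - \frac{13669}{35393} = - \frac{5676549}{35393}$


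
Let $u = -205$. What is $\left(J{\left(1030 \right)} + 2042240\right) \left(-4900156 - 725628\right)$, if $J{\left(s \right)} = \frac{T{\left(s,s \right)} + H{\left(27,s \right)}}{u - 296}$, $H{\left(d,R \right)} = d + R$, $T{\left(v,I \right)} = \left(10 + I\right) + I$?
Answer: $- \frac{5756072167369592}{501} \approx -1.1489 \cdot 10^{13}$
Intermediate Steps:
$T{\left(v,I \right)} = 10 + 2 I$
$H{\left(d,R \right)} = R + d$
$J{\left(s \right)} = - \frac{37}{501} - \frac{s}{167}$ ($J{\left(s \right)} = \frac{\left(10 + 2 s\right) + \left(s + 27\right)}{-205 - 296} = \frac{\left(10 + 2 s\right) + \left(27 + s\right)}{-501} = \left(37 + 3 s\right) \left(- \frac{1}{501}\right) = - \frac{37}{501} - \frac{s}{167}$)
$\left(J{\left(1030 \right)} + 2042240\right) \left(-4900156 - 725628\right) = \left(\left(- \frac{37}{501} - \frac{1030}{167}\right) + 2042240\right) \left(-4900156 - 725628\right) = \left(\left(- \frac{37}{501} - \frac{1030}{167}\right) + 2042240\right) \left(-5625784\right) = \left(- \frac{3127}{501} + 2042240\right) \left(-5625784\right) = \frac{1023159113}{501} \left(-5625784\right) = - \frac{5756072167369592}{501}$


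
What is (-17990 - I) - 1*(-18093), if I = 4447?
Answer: -4344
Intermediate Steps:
(-17990 - I) - 1*(-18093) = (-17990 - 1*4447) - 1*(-18093) = (-17990 - 4447) + 18093 = -22437 + 18093 = -4344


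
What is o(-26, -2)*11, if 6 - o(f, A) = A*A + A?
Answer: 44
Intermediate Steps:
o(f, A) = 6 - A - A**2 (o(f, A) = 6 - (A*A + A) = 6 - (A**2 + A) = 6 - (A + A**2) = 6 + (-A - A**2) = 6 - A - A**2)
o(-26, -2)*11 = (6 - 1*(-2) - 1*(-2)**2)*11 = (6 + 2 - 1*4)*11 = (6 + 2 - 4)*11 = 4*11 = 44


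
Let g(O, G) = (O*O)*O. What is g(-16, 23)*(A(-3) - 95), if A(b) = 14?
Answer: 331776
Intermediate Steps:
g(O, G) = O**3 (g(O, G) = O**2*O = O**3)
g(-16, 23)*(A(-3) - 95) = (-16)**3*(14 - 95) = -4096*(-81) = 331776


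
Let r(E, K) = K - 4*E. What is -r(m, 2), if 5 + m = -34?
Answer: -158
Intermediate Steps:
m = -39 (m = -5 - 34 = -39)
-r(m, 2) = -(2 - 4*(-39)) = -(2 + 156) = -1*158 = -158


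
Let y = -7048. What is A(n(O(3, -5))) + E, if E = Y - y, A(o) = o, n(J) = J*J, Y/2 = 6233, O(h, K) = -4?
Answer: 19530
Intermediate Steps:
Y = 12466 (Y = 2*6233 = 12466)
n(J) = J²
E = 19514 (E = 12466 - 1*(-7048) = 12466 + 7048 = 19514)
A(n(O(3, -5))) + E = (-4)² + 19514 = 16 + 19514 = 19530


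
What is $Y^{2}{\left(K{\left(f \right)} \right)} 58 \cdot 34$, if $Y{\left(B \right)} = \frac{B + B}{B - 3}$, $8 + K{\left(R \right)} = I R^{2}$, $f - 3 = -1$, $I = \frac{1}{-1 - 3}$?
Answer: $4437$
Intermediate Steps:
$I = - \frac{1}{4}$ ($I = \frac{1}{-4} = - \frac{1}{4} \approx -0.25$)
$f = 2$ ($f = 3 - 1 = 2$)
$K{\left(R \right)} = -8 - \frac{R^{2}}{4}$
$Y{\left(B \right)} = \frac{2 B}{-3 + B}$
$Y^{2}{\left(K{\left(f \right)} \right)} 58 \cdot 34 = \left(\frac{2 \left(-8 - \frac{2^{2}}{4}\right)}{-3 - \left(8 + \frac{2^{2}}{4}\right)}\right)^{2} \cdot 58 \cdot 34 = \left(\frac{2 \left(-8 - 1\right)}{-3 - 9}\right)^{2} \cdot 1972 = \left(2 \left(-9\right) \frac{1}{-3 - 9}\right)^{2} \cdot 1972 = \left(2 \left(-9\right) \frac{1}{-12}\right)^{2} \cdot 1972 = \left(2 \left(-9\right) \left(- \frac{1}{12}\right)\right)^{2} \cdot 1972 = \left(\frac{3}{2}\right)^{2} \cdot 1972 = \frac{9}{4} \cdot 1972 = 4437$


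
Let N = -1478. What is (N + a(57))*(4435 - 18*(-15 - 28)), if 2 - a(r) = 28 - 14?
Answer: -7761410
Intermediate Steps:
a(r) = -12 (a(r) = 2 - (28 - 14) = 2 - 1*14 = 2 - 14 = -12)
(N + a(57))*(4435 - 18*(-15 - 28)) = (-1478 - 12)*(4435 - 18*(-15 - 28)) = -1490*(4435 - 18*(-43)) = -1490*(4435 + 774) = -1490*5209 = -7761410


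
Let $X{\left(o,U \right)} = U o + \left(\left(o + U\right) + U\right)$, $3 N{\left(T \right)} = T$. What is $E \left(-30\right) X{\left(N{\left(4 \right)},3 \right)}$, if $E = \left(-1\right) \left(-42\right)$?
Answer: $-14280$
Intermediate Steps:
$N{\left(T \right)} = \frac{T}{3}$
$E = 42$
$X{\left(o,U \right)} = o + 2 U + U o$ ($X{\left(o,U \right)} = U o + \left(\left(U + o\right) + U\right) = U o + \left(o + 2 U\right) = o + 2 U + U o$)
$E \left(-30\right) X{\left(N{\left(4 \right)},3 \right)} = 42 \left(-30\right) \left(\frac{1}{3} \cdot 4 + 2 \cdot 3 + 3 \cdot \frac{1}{3} \cdot 4\right) = - 1260 \left(\frac{4}{3} + 6 + 3 \cdot \frac{4}{3}\right) = - 1260 \left(\frac{4}{3} + 6 + 4\right) = \left(-1260\right) \frac{34}{3} = -14280$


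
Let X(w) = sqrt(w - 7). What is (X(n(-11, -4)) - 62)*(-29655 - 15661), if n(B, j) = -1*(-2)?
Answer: 2809592 - 45316*I*sqrt(5) ≈ 2.8096e+6 - 1.0133e+5*I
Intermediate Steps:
n(B, j) = 2
X(w) = sqrt(-7 + w)
(X(n(-11, -4)) - 62)*(-29655 - 15661) = (sqrt(-7 + 2) - 62)*(-29655 - 15661) = (sqrt(-5) - 62)*(-45316) = (I*sqrt(5) - 62)*(-45316) = (-62 + I*sqrt(5))*(-45316) = 2809592 - 45316*I*sqrt(5)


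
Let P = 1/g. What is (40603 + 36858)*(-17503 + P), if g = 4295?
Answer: -5823160420024/4295 ≈ -1.3558e+9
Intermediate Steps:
P = 1/4295 ≈ 0.00023283
(40603 + 36858)*(-17503 + P) = (40603 + 36858)*(-17503 + 1/4295) = 77461*(-75175384/4295) = -5823160420024/4295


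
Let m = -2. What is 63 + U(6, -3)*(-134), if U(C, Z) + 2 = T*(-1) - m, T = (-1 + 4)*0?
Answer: 63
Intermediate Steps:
T = 0 (T = 3*0 = 0)
U(C, Z) = 0 (U(C, Z) = -2 + (0*(-1) - 1*(-2)) = -2 + (0 + 2) = -2 + 2 = 0)
63 + U(6, -3)*(-134) = 63 + 0*(-134) = 63 + 0 = 63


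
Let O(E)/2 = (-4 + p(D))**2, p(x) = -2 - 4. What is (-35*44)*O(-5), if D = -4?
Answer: -308000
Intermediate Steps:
p(x) = -6
O(E) = 200 (O(E) = 2*(-4 - 6)**2 = 2*(-10)**2 = 2*100 = 200)
(-35*44)*O(-5) = -35*44*200 = -1540*200 = -308000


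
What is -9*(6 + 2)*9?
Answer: -648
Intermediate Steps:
-9*(6 + 2)*9 = -9*8*9 = -72*9 = -648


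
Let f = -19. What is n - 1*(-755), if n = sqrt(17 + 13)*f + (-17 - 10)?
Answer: 728 - 19*sqrt(30) ≈ 623.93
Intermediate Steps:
n = -27 - 19*sqrt(30) (n = sqrt(17 + 13)*(-19) + (-17 - 10) = sqrt(30)*(-19) - 27 = -19*sqrt(30) - 27 = -27 - 19*sqrt(30) ≈ -131.07)
n - 1*(-755) = (-27 - 19*sqrt(30)) - 1*(-755) = (-27 - 19*sqrt(30)) + 755 = 728 - 19*sqrt(30)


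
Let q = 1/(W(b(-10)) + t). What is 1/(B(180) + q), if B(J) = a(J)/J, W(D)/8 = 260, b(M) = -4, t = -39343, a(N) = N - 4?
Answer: 558945/546509 ≈ 1.0228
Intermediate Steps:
a(N) = -4 + N
W(D) = 2080 (W(D) = 8*260 = 2080)
B(J) = (-4 + J)/J
q = -1/37263 (q = 1/(2080 - 39343) = 1/(-37263) = -1/37263 ≈ -2.6836e-5)
1/(B(180) + q) = 1/((-4 + 180)/180 - 1/37263) = 1/((1/180)*176 - 1/37263) = 1/(44/45 - 1/37263) = 1/(546509/558945) = 558945/546509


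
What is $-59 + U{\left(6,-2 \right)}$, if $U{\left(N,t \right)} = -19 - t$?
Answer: $-76$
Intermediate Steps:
$-59 + U{\left(6,-2 \right)} = -59 - 17 = -76$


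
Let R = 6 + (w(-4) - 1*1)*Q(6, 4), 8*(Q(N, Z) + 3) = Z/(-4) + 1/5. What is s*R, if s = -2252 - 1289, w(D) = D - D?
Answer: -322231/10 ≈ -32223.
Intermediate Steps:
w(D) = 0
Q(N, Z) = -119/40 - Z/32 (Q(N, Z) = -3 + (Z/(-4) + 1/5)/8 = -3 + (Z*(-¼) + 1*(⅕))/8 = -3 + (-Z/4 + ⅕)/8 = -3 + (⅕ - Z/4)/8 = -3 + (1/40 - Z/32) = -119/40 - Z/32)
s = -3541
R = 91/10 (R = 6 + (0 - 1*1)*(-119/40 - 1/32*4) = 6 + (0 - 1)*(-119/40 - ⅛) = 6 - 1*(-31/10) = 6 + 31/10 = 91/10 ≈ 9.1000)
s*R = -3541*91/10 = -322231/10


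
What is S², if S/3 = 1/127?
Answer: 9/16129 ≈ 0.00055800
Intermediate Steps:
S = 3/127 ≈ 0.023622
S² = (3/127)² = 9/16129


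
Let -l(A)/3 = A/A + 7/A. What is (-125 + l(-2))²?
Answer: 55225/4 ≈ 13806.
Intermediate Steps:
l(A) = -3 - 21/A (l(A) = -3*(A/A + 7/A) = -3*(1 + 7/A) = -3 - 21/A)
(-125 + l(-2))² = (-125 + (-3 - 21/(-2)))² = (-125 + (-3 - 21*(-½)))² = (-125 + (-3 + 21/2))² = (-125 + 15/2)² = (-235/2)² = 55225/4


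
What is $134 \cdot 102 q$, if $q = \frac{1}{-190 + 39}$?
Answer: $- \frac{13668}{151} \approx -90.517$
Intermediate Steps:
$q = - \frac{1}{151}$ ($q = \frac{1}{-151} = - \frac{1}{151} \approx -0.0066225$)
$134 \cdot 102 q = 134 \cdot 102 \left(- \frac{1}{151}\right) = 13668 \left(- \frac{1}{151}\right) = - \frac{13668}{151}$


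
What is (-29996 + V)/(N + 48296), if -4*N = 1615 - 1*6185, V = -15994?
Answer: -30660/32959 ≈ -0.93025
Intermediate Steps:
N = 2285/2 (N = -(1615 - 1*6185)/4 = -(1615 - 6185)/4 = -¼*(-4570) = 2285/2 ≈ 1142.5)
(-29996 + V)/(N + 48296) = (-29996 - 15994)/(2285/2 + 48296) = -45990/98877/2 = -45990*2/98877 = -30660/32959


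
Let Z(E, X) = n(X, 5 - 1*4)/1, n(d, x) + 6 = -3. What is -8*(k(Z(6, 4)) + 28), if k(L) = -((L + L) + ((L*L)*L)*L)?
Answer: 52120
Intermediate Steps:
n(d, x) = -9 (n(d, x) = -6 - 3 = -9)
Z(E, X) = -9 (Z(E, X) = -9/1 = -9*1 = -9)
k(L) = -L⁴ - 2*L (k(L) = -(2*L + (L²*L)*L) = -(2*L + L³*L) = -(2*L + L⁴) = -(L⁴ + 2*L) = -L⁴ - 2*L)
-8*(k(Z(6, 4)) + 28) = -8*(-1*(-9)*(2 + (-9)³) + 28) = -8*(-1*(-9)*(2 - 729) + 28) = -8*(-1*(-9)*(-727) + 28) = -8*(-6543 + 28) = -8*(-6515) = 52120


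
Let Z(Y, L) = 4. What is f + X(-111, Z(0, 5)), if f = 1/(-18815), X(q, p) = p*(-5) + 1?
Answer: -357486/18815 ≈ -19.000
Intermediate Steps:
X(q, p) = 1 - 5*p (X(q, p) = -5*p + 1 = 1 - 5*p)
f = -1/18815 ≈ -5.3149e-5
f + X(-111, Z(0, 5)) = -1/18815 + (1 - 5*4) = -1/18815 + (1 - 20) = -1/18815 - 19 = -357486/18815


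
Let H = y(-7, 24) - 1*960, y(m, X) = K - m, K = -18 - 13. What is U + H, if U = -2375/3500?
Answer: -27571/28 ≈ -984.68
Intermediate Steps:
K = -31
y(m, X) = -31 - m
U = -19/28 (U = -2375*1/3500 = -19/28 ≈ -0.67857)
H = -984 (H = (-31 - 1*(-7)) - 1*960 = (-31 + 7) - 960 = -24 - 960 = -984)
U + H = -19/28 - 984 = -27571/28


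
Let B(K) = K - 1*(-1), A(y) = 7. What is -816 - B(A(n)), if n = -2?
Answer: -824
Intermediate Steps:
B(K) = 1 + K (B(K) = K + 1 = 1 + K)
-816 - B(A(n)) = -816 - (1 + 7) = -816 - 1*8 = -816 - 8 = -824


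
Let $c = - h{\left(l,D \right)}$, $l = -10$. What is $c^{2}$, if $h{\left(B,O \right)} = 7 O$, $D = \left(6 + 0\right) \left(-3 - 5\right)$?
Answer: $112896$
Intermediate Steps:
$D = -48$ ($D = 6 \left(-8\right) = -48$)
$c = 336$ ($c = - 7 \left(-48\right) = \left(-1\right) \left(-336\right) = 336$)
$c^{2} = 336^{2} = 112896$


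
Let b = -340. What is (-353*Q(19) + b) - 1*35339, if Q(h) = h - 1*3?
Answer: -41327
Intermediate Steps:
Q(h) = -3 + h (Q(h) = h - 3 = -3 + h)
(-353*Q(19) + b) - 1*35339 = (-353*(-3 + 19) - 340) - 1*35339 = (-353*16 - 340) - 35339 = (-5648 - 340) - 35339 = -5988 - 35339 = -41327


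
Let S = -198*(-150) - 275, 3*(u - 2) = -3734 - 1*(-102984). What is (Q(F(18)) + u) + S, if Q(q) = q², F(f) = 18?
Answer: 188503/3 ≈ 62834.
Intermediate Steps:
u = 99256/3 (u = 2 + (-3734 - 1*(-102984))/3 = 2 + (-3734 + 102984)/3 = 2 + (⅓)*99250 = 2 + 99250/3 = 99256/3 ≈ 33085.)
S = 29425 (S = 29700 - 275 = 29425)
(Q(F(18)) + u) + S = (18² + 99256/3) + 29425 = (324 + 99256/3) + 29425 = 100228/3 + 29425 = 188503/3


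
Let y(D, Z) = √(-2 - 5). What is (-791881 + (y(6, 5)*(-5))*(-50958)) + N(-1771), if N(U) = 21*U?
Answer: -829072 + 254790*I*√7 ≈ -8.2907e+5 + 6.7411e+5*I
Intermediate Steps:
y(D, Z) = I*√7 (y(D, Z) = √(-7) = I*√7)
(-791881 + (y(6, 5)*(-5))*(-50958)) + N(-1771) = (-791881 + ((I*√7)*(-5))*(-50958)) + 21*(-1771) = (-791881 - 5*I*√7*(-50958)) - 37191 = (-791881 + 254790*I*√7) - 37191 = -829072 + 254790*I*√7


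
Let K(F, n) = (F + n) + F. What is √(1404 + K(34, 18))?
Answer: √1490 ≈ 38.601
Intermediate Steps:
K(F, n) = n + 2*F
√(1404 + K(34, 18)) = √(1404 + (18 + 2*34)) = √(1404 + (18 + 68)) = √(1404 + 86) = √1490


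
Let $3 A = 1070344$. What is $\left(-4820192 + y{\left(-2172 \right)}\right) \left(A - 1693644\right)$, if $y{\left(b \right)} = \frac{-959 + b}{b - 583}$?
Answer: $\frac{17753035998092484}{2755} \approx 6.4439 \cdot 10^{12}$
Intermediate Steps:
$A = \frac{1070344}{3}$ ($A = \frac{1}{3} \cdot 1070344 = \frac{1070344}{3} \approx 3.5678 \cdot 10^{5}$)
$y{\left(b \right)} = \frac{-959 + b}{-583 + b}$
$\left(-4820192 + y{\left(-2172 \right)}\right) \left(A - 1693644\right) = \left(-4820192 + \frac{-959 - 2172}{-583 - 2172}\right) \left(\frac{1070344}{3} - 1693644\right) = \left(-4820192 + \frac{1}{-2755} \left(-3131\right)\right) \left(- \frac{4010588}{3}\right) = \left(-4820192 - - \frac{3131}{2755}\right) \left(- \frac{4010588}{3}\right) = \left(-4820192 + \frac{3131}{2755}\right) \left(- \frac{4010588}{3}\right) = \left(- \frac{13279625829}{2755}\right) \left(- \frac{4010588}{3}\right) = \frac{17753035998092484}{2755}$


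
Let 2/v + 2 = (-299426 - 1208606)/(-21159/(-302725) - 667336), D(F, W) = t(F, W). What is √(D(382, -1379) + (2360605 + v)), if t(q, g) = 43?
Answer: √1625427979857109936024503207/26240224159 ≈ 1536.4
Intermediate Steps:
D(F, W) = 43
v = 202019269441/26240224159 (v = 2/(-2 + (-299426 - 1208606)/(-21159/(-302725) - 667336)) = 2/(-2 - 1508032/(-21159*(-1/302725) - 667336)) = 2/(-2 - 1508032/(21159/302725 - 667336)) = 2/(-2 - 1508032/(-202019269441/302725)) = 2/(-2 - 1508032*(-302725/202019269441)) = 2/(-2 + 456518987200/202019269441) = 2/(52480448318/202019269441) = 2*(202019269441/52480448318) = 202019269441/26240224159 ≈ 7.6988)
√(D(382, -1379) + (2360605 + v)) = √(43 + (2360605 + 202019269441/26240224159)) = √(43 + 61943006370125636/26240224159) = √(61944134699764473/26240224159) = √1625427979857109936024503207/26240224159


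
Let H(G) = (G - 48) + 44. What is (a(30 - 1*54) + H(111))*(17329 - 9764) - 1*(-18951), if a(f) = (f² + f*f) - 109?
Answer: 8718701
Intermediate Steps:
a(f) = -109 + 2*f² (a(f) = (f² + f²) - 109 = 2*f² - 109 = -109 + 2*f²)
H(G) = -4 + G (H(G) = (-48 + G) + 44 = -4 + G)
(a(30 - 1*54) + H(111))*(17329 - 9764) - 1*(-18951) = ((-109 + 2*(30 - 1*54)²) + (-4 + 111))*(17329 - 9764) - 1*(-18951) = ((-109 + 2*(30 - 54)²) + 107)*7565 + 18951 = ((-109 + 2*(-24)²) + 107)*7565 + 18951 = ((-109 + 2*576) + 107)*7565 + 18951 = ((-109 + 1152) + 107)*7565 + 18951 = (1043 + 107)*7565 + 18951 = 1150*7565 + 18951 = 8699750 + 18951 = 8718701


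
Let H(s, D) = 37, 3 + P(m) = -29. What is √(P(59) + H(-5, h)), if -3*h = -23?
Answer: √5 ≈ 2.2361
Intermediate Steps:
h = 23/3 (h = -⅓*(-23) = 23/3 ≈ 7.6667)
P(m) = -32 (P(m) = -3 - 29 = -32)
√(P(59) + H(-5, h)) = √(-32 + 37) = √5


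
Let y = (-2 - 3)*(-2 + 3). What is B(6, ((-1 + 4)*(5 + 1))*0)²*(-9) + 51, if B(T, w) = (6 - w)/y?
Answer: 951/25 ≈ 38.040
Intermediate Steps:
y = -5 (y = -5*1 = -5)
B(T, w) = -6/5 + w/5 (B(T, w) = (6 - w)/(-5) = (6 - w)*(-⅕) = -6/5 + w/5)
B(6, ((-1 + 4)*(5 + 1))*0)²*(-9) + 51 = (-6/5 + (((-1 + 4)*(5 + 1))*0)/5)²*(-9) + 51 = (-6/5 + ((3*6)*0)/5)²*(-9) + 51 = (-6/5 + (18*0)/5)²*(-9) + 51 = (-6/5 + (⅕)*0)²*(-9) + 51 = (-6/5 + 0)²*(-9) + 51 = (-6/5)²*(-9) + 51 = (36/25)*(-9) + 51 = -324/25 + 51 = 951/25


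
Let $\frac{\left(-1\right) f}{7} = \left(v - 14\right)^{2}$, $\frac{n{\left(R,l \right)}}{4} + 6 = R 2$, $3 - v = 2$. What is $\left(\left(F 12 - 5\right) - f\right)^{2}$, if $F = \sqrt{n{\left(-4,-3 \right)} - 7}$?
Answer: $1378612 + 84816 i \sqrt{7} \approx 1.3786 \cdot 10^{6} + 2.244 \cdot 10^{5} i$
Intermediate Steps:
$v = 1$ ($v = 3 - 2 = 1$)
$n{\left(R,l \right)} = -24 + 8 R$ ($n{\left(R,l \right)} = -24 + 4 R 2 = -24 + 4 \cdot 2 R = -24 + 8 R$)
$F = 3 i \sqrt{7}$ ($F = \sqrt{\left(-24 + 8 \left(-4\right)\right) - 7} = \sqrt{\left(-24 - 32\right) - 7} = \sqrt{-56 - 7} = \sqrt{-63} = 3 i \sqrt{7} \approx 7.9373 i$)
$f = -1183$ ($f = - 7 \left(1 - 14\right)^{2} = - 7 \left(-13\right)^{2} = \left(-7\right) 169 = -1183$)
$\left(\left(F 12 - 5\right) - f\right)^{2} = \left(\left(3 i \sqrt{7} \cdot 12 - 5\right) - -1183\right)^{2} = \left(\left(36 i \sqrt{7} - 5\right) + 1183\right)^{2} = \left(\left(-5 + 36 i \sqrt{7}\right) + 1183\right)^{2} = \left(1178 + 36 i \sqrt{7}\right)^{2}$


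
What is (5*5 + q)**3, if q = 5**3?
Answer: 3375000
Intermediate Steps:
q = 125
(5*5 + q)**3 = (5*5 + 125)**3 = (25 + 125)**3 = 150**3 = 3375000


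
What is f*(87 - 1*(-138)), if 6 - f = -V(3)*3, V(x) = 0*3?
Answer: 1350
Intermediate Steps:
V(x) = 0
f = 6 (f = 6 - (-1)*0*3 = 6 - (-1)*0 = 6 - 1*0 = 6 + 0 = 6)
f*(87 - 1*(-138)) = 6*(87 - 1*(-138)) = 6*(87 + 138) = 6*225 = 1350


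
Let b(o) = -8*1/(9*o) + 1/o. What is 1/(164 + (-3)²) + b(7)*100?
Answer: 17363/10899 ≈ 1.5931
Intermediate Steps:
b(o) = 1/(9*o) (b(o) = -8/(9*o) + 1/o = 1/(9*o))
1/(164 + (-3)²) + b(7)*100 = 1/(164 + (-3)²) + ((⅑)/7)*100 = 1/(164 + 9) + ((⅑)*(⅐))*100 = 1/173 + (1/63)*100 = 1/173 + 100/63 = 17363/10899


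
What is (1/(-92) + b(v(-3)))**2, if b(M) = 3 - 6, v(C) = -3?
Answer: 76729/8464 ≈ 9.0653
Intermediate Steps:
b(M) = -3
(1/(-92) + b(v(-3)))**2 = (1/(-92) - 3)**2 = (-1/92 - 3)**2 = (-277/92)**2 = 76729/8464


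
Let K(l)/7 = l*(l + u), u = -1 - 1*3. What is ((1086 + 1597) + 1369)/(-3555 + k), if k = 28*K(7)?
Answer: 4052/561 ≈ 7.2228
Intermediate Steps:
u = -4 (u = -1 - 3 = -4)
K(l) = 7*l*(-4 + l) (K(l) = 7*(l*(l - 4)) = 7*(l*(-4 + l)) = 7*l*(-4 + l))
k = 4116 (k = 28*(7*7*(-4 + 7)) = 28*(7*7*3) = 28*147 = 4116)
((1086 + 1597) + 1369)/(-3555 + k) = ((1086 + 1597) + 1369)/(-3555 + 4116) = (2683 + 1369)/561 = 4052*(1/561) = 4052/561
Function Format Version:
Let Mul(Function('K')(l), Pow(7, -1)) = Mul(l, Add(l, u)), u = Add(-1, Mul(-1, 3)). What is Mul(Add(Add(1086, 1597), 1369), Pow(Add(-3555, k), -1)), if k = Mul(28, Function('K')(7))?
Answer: Rational(4052, 561) ≈ 7.2228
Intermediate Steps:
u = -4 (u = Add(-1, -3) = -4)
Function('K')(l) = Mul(7, l, Add(-4, l)) (Function('K')(l) = Mul(7, Mul(l, Add(l, -4))) = Mul(7, Mul(l, Add(-4, l))) = Mul(7, l, Add(-4, l)))
k = 4116 (k = Mul(28, Mul(7, 7, Add(-4, 7))) = Mul(28, Mul(7, 7, 3)) = Mul(28, 147) = 4116)
Mul(Add(Add(1086, 1597), 1369), Pow(Add(-3555, k), -1)) = Mul(Add(Add(1086, 1597), 1369), Pow(Add(-3555, 4116), -1)) = Mul(Add(2683, 1369), Pow(561, -1)) = Mul(4052, Rational(1, 561)) = Rational(4052, 561)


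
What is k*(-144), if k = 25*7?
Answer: -25200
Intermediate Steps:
k = 175
k*(-144) = 175*(-144) = -25200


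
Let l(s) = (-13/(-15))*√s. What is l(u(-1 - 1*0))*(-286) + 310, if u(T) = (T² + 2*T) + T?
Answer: 310 - 3718*I*√2/15 ≈ 310.0 - 350.54*I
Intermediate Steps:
u(T) = T² + 3*T
l(s) = 13*√s/15 (l(s) = (-13*(-1/15))*√s = 13*√s/15)
l(u(-1 - 1*0))*(-286) + 310 = (13*√((-1 - 1*0)*(3 + (-1 - 1*0)))/15)*(-286) + 310 = (13*√((-1 + 0)*(3 + (-1 + 0)))/15)*(-286) + 310 = (13*√(-(3 - 1))/15)*(-286) + 310 = (13*√(-1*2)/15)*(-286) + 310 = (13*√(-2)/15)*(-286) + 310 = (13*(I*√2)/15)*(-286) + 310 = (13*I*√2/15)*(-286) + 310 = -3718*I*√2/15 + 310 = 310 - 3718*I*√2/15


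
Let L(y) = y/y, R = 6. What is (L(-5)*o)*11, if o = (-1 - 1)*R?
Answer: -132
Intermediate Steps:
L(y) = 1
o = -12 (o = (-1 - 1)*6 = -2*6 = -12)
(L(-5)*o)*11 = (1*(-12))*11 = -12*11 = -132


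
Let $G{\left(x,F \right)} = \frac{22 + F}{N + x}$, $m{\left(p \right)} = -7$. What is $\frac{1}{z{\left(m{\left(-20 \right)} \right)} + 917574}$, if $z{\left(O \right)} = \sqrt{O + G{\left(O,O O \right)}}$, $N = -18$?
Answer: $\frac{3823225}{3508091856191} - \frac{5 i \sqrt{246}}{21048551137146} \approx 1.0898 \cdot 10^{-6} - 3.7258 \cdot 10^{-12} i$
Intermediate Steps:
$G{\left(x,F \right)} = \frac{22 + F}{-18 + x}$
$z{\left(O \right)} = \sqrt{O + \frac{22 + O^{2}}{-18 + O}}$ ($z{\left(O \right)} = \sqrt{O + \frac{22 + O O}{-18 + O}} = \sqrt{O + \frac{22 + O^{2}}{-18 + O}}$)
$\frac{1}{z{\left(m{\left(-20 \right)} \right)} + 917574} = \frac{1}{\sqrt{\frac{22 + \left(-7\right)^{2} - 7 \left(-18 - 7\right)}{-18 - 7}} + 917574} = \frac{1}{\sqrt{\frac{22 + 49 - -175}{-25}} + 917574} = \frac{1}{\sqrt{- \frac{22 + 49 + 175}{25}} + 917574} = \frac{1}{\sqrt{\left(- \frac{1}{25}\right) 246} + 917574} = \frac{1}{\sqrt{- \frac{246}{25}} + 917574} = \frac{1}{\frac{i \sqrt{246}}{5} + 917574} = \frac{1}{917574 + \frac{i \sqrt{246}}{5}}$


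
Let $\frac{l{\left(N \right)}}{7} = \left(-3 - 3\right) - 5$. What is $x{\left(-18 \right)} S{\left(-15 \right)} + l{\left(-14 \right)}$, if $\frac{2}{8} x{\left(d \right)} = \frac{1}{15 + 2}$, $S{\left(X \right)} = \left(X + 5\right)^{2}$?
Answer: $- \frac{909}{17} \approx -53.471$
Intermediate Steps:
$S{\left(X \right)} = \left(5 + X\right)^{2}$
$x{\left(d \right)} = \frac{4}{17}$ ($x{\left(d \right)} = \frac{4}{15 + 2} = \frac{4}{17}$)
$l{\left(N \right)} = -77$ ($l{\left(N \right)} = 7 \left(\left(-3 - 3\right) - 5\right) = 7 \left(-6 - 5\right) = 7 \left(-11\right) = -77$)
$x{\left(-18 \right)} S{\left(-15 \right)} + l{\left(-14 \right)} = \frac{4 \left(5 - 15\right)^{2}}{17} - 77 = \frac{4 \left(-10\right)^{2}}{17} - 77 = \frac{4}{17} \cdot 100 - 77 = \frac{400}{17} - 77 = - \frac{909}{17}$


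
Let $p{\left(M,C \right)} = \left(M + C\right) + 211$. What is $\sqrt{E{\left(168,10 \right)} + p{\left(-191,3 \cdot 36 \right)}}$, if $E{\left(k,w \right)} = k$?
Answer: $2 \sqrt{74} \approx 17.205$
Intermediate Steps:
$p{\left(M,C \right)} = 211 + C + M$ ($p{\left(M,C \right)} = \left(C + M\right) + 211 = 211 + C + M$)
$\sqrt{E{\left(168,10 \right)} + p{\left(-191,3 \cdot 36 \right)}} = \sqrt{168 + \left(211 + 3 \cdot 36 - 191\right)} = \sqrt{168 + \left(211 + 108 - 191\right)} = \sqrt{168 + 128} = \sqrt{296} = 2 \sqrt{74}$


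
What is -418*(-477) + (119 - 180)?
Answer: 199325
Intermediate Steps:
-418*(-477) + (119 - 180) = 199386 - 61 = 199325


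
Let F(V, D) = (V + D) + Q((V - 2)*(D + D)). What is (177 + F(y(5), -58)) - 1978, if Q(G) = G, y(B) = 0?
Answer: -1627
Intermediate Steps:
F(V, D) = D + V + 2*D*(-2 + V) (F(V, D) = (V + D) + (V - 2)*(D + D) = (D + V) + (-2 + V)*(2*D) = (D + V) + 2*D*(-2 + V) = D + V + 2*D*(-2 + V))
(177 + F(y(5), -58)) - 1978 = (177 + (-58 + 0 + 2*(-58)*(-2 + 0))) - 1978 = (177 + (-58 + 0 + 2*(-58)*(-2))) - 1978 = (177 + (-58 + 0 + 232)) - 1978 = (177 + 174) - 1978 = 351 - 1978 = -1627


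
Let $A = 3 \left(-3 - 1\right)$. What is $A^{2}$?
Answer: $144$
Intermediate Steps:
$A = -12$ ($A = 3 \left(-4\right) = -12$)
$A^{2} = \left(-12\right)^{2} = 144$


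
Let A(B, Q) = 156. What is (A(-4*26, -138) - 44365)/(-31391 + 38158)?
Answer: -44209/6767 ≈ -6.5330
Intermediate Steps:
(A(-4*26, -138) - 44365)/(-31391 + 38158) = (156 - 44365)/(-31391 + 38158) = -44209/6767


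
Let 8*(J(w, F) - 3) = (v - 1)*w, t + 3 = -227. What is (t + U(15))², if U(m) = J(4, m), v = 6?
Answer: 201601/4 ≈ 50400.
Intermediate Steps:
t = -230 (t = -3 - 227 = -230)
J(w, F) = 3 + 5*w/8 (J(w, F) = 3 + ((6 - 1)*w)/8 = 3 + (5*w)/8 = 3 + 5*w/8)
U(m) = 11/2 (U(m) = 3 + (5/8)*4 = 3 + 5/2 = 11/2)
(t + U(15))² = (-230 + 11/2)² = (-449/2)² = 201601/4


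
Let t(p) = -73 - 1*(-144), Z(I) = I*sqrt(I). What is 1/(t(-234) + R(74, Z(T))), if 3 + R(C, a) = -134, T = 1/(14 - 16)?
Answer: -1/66 ≈ -0.015152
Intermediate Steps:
T = -1/2 (T = 1/(-2) = -1/2 ≈ -0.50000)
Z(I) = I**(3/2)
t(p) = 71 (t(p) = -73 + 144 = 71)
R(C, a) = -137 (R(C, a) = -3 - 134 = -137)
1/(t(-234) + R(74, Z(T))) = 1/(71 - 137) = 1/(-66) = -1/66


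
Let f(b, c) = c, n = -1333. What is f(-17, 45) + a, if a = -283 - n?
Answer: 1095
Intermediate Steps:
a = 1050 (a = -283 - 1*(-1333) = -283 + 1333 = 1050)
f(-17, 45) + a = 45 + 1050 = 1095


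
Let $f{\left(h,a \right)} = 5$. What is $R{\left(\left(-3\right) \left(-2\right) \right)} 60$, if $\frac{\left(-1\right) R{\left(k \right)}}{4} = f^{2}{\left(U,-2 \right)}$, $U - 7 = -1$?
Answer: $-6000$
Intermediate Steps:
$U = 6$ ($U = 7 - 1 = 6$)
$R{\left(k \right)} = -100$ ($R{\left(k \right)} = - 4 \cdot 5^{2} = \left(-4\right) 25 = -100$)
$R{\left(\left(-3\right) \left(-2\right) \right)} 60 = \left(-100\right) 60 = -6000$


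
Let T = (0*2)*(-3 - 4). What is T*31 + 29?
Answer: 29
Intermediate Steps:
T = 0 (T = 0*(-7) = 0)
T*31 + 29 = 0*31 + 29 = 0 + 29 = 29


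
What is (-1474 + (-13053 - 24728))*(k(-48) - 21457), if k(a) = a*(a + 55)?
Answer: 855484215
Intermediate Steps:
k(a) = a*(55 + a)
(-1474 + (-13053 - 24728))*(k(-48) - 21457) = (-1474 + (-13053 - 24728))*(-48*(55 - 48) - 21457) = (-1474 - 37781)*(-48*7 - 21457) = -39255*(-336 - 21457) = -39255*(-21793) = 855484215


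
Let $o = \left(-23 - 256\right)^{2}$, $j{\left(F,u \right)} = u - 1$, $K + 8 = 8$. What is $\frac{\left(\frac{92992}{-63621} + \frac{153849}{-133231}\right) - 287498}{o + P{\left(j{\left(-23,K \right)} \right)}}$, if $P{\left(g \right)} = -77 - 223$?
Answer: $- \frac{2436938442027979}{657259960319991} \approx -3.7077$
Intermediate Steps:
$K = 0$ ($K = -8 + 8 = 0$)
$j{\left(F,u \right)} = -1 + u$
$P{\left(g \right)} = -300$
$o = 77841$ ($o = \left(-279\right)^{2} = 77841$)
$\frac{\left(\frac{92992}{-63621} + \frac{153849}{-133231}\right) - 287498}{o + P{\left(j{\left(-23,K \right)} \right)}} = \frac{\left(\frac{92992}{-63621} + \frac{153849}{-133231}\right) - 287498}{77841 - 300} = \frac{\left(92992 \left(- \frac{1}{63621}\right) + 153849 \left(- \frac{1}{133231}\right)\right) - 287498}{77541} = \left(\left(- \frac{92992}{63621} - \frac{153849}{133231}\right) - 287498\right) \frac{1}{77541} = \left(- \frac{22177444381}{8476289451} - 287498\right) \frac{1}{77541} = \left(- \frac{2436938442027979}{8476289451}\right) \frac{1}{77541} = - \frac{2436938442027979}{657259960319991}$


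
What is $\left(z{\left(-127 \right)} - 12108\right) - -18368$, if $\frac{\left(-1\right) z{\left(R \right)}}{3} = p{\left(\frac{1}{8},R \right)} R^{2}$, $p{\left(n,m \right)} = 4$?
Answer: $-187288$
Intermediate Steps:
$z{\left(R \right)} = - 12 R^{2}$ ($z{\left(R \right)} = - 3 \cdot 4 R^{2} = - 12 R^{2}$)
$\left(z{\left(-127 \right)} - 12108\right) - -18368 = \left(- 12 \left(-127\right)^{2} - 12108\right) - -18368 = \left(\left(-12\right) 16129 - 12108\right) + 18368 = \left(-193548 - 12108\right) + 18368 = -205656 + 18368 = -187288$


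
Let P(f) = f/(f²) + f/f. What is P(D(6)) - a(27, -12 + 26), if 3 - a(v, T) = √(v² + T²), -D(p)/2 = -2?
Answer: -7/4 + 5*√37 ≈ 28.664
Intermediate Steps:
D(p) = 4 (D(p) = -2*(-2) = 4)
P(f) = 1 + 1/f (P(f) = f/f² + 1 = 1/f + 1 = 1 + 1/f)
a(v, T) = 3 - √(T² + v²) (a(v, T) = 3 - √(v² + T²) = 3 - √(T² + v²))
P(D(6)) - a(27, -12 + 26) = (1 + 4)/4 - (3 - √((-12 + 26)² + 27²)) = (¼)*5 - (3 - √(14² + 729)) = 5/4 - (3 - √(196 + 729)) = 5/4 - (3 - √925) = 5/4 - (3 - 5*√37) = 5/4 + (-3 + 5*√37) = -7/4 + 5*√37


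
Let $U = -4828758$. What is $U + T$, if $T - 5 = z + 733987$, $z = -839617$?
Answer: $-4934383$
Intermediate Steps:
$T = -105625$ ($T = 5 + \left(-839617 + 733987\right) = 5 - 105630 = -105625$)
$U + T = -4828758 - 105625 = -4934383$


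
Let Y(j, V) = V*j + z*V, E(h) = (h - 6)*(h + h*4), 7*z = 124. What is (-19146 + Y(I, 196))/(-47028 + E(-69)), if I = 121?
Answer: -8042/21153 ≈ -0.38018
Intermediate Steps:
z = 124/7 (z = (⅐)*124 = 124/7 ≈ 17.714)
E(h) = 5*h*(-6 + h) (E(h) = (-6 + h)*(h + 4*h) = (-6 + h)*(5*h) = 5*h*(-6 + h))
Y(j, V) = 124*V/7 + V*j (Y(j, V) = V*j + 124*V/7 = 124*V/7 + V*j)
(-19146 + Y(I, 196))/(-47028 + E(-69)) = (-19146 + (⅐)*196*(124 + 7*121))/(-47028 + 5*(-69)*(-6 - 69)) = (-19146 + (⅐)*196*(124 + 847))/(-47028 + 5*(-69)*(-75)) = (-19146 + (⅐)*196*971)/(-47028 + 25875) = (-19146 + 27188)/(-21153) = 8042*(-1/21153) = -8042/21153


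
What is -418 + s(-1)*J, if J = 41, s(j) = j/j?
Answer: -377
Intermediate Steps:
s(j) = 1
-418 + s(-1)*J = -418 + 1*41 = -418 + 41 = -377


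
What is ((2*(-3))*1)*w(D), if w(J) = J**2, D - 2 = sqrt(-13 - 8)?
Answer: 102 - 24*I*sqrt(21) ≈ 102.0 - 109.98*I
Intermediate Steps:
D = 2 + I*sqrt(21) (D = 2 + sqrt(-13 - 8) = 2 + sqrt(-21) = 2 + I*sqrt(21) ≈ 2.0 + 4.5826*I)
((2*(-3))*1)*w(D) = ((2*(-3))*1)*(2 + I*sqrt(21))**2 = (-6*1)*(2 + I*sqrt(21))**2 = -6*(2 + I*sqrt(21))**2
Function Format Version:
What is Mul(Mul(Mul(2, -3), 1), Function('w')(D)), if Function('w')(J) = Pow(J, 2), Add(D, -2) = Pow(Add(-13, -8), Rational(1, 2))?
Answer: Add(102, Mul(-24, I, Pow(21, Rational(1, 2)))) ≈ Add(102.00, Mul(-109.98, I))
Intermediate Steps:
D = Add(2, Mul(I, Pow(21, Rational(1, 2)))) (D = Add(2, Pow(Add(-13, -8), Rational(1, 2))) = Add(2, Pow(-21, Rational(1, 2))) = Add(2, Mul(I, Pow(21, Rational(1, 2)))) ≈ Add(2.0000, Mul(4.5826, I)))
Mul(Mul(Mul(2, -3), 1), Function('w')(D)) = Mul(Mul(Mul(2, -3), 1), Pow(Add(2, Mul(I, Pow(21, Rational(1, 2)))), 2)) = Mul(Mul(-6, 1), Pow(Add(2, Mul(I, Pow(21, Rational(1, 2)))), 2)) = Mul(-6, Pow(Add(2, Mul(I, Pow(21, Rational(1, 2)))), 2))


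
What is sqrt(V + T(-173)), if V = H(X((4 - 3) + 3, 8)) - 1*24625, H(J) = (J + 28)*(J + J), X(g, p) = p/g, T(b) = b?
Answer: 3*I*sqrt(2742) ≈ 157.09*I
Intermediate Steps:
H(J) = 2*J*(28 + J) (H(J) = (28 + J)*(2*J) = 2*J*(28 + J))
V = -24505 (V = 2*(8/((4 - 3) + 3))*(28 + 8/((4 - 3) + 3)) - 1*24625 = 2*(8/(1 + 3))*(28 + 8/(1 + 3)) - 24625 = 2*(8/4)*(28 + 8/4) - 24625 = 2*(8*(1/4))*(28 + 8*(1/4)) - 24625 = 2*2*(28 + 2) - 24625 = 2*2*30 - 24625 = 120 - 24625 = -24505)
sqrt(V + T(-173)) = sqrt(-24505 - 173) = sqrt(-24678) = 3*I*sqrt(2742)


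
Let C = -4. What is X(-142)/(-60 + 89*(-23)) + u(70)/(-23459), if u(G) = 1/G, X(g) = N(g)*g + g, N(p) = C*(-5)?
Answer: 14276471/10087370 ≈ 1.4153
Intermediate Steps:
N(p) = 20 (N(p) = -4*(-5) = 20)
X(g) = 21*g (X(g) = 20*g + g = 21*g)
X(-142)/(-60 + 89*(-23)) + u(70)/(-23459) = (21*(-142))/(-60 + 89*(-23)) + 1/(70*(-23459)) = -2982/(-60 - 2047) + (1/70)*(-1/23459) = -2982/(-2107) - 1/1642130 = -2982*(-1/2107) - 1/1642130 = 426/301 - 1/1642130 = 14276471/10087370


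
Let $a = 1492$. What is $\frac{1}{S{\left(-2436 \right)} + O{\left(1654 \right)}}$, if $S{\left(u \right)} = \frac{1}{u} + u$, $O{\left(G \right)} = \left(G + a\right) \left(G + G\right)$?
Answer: $\frac{2436}{25345439951} \approx 9.6112 \cdot 10^{-8}$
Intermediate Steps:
$O{\left(G \right)} = 2 G \left(1492 + G\right)$ ($O{\left(G \right)} = \left(G + 1492\right) \left(G + G\right) = \left(1492 + G\right) 2 G = 2 G \left(1492 + G\right)$)
$S{\left(u \right)} = u + \frac{1}{u}$
$\frac{1}{S{\left(-2436 \right)} + O{\left(1654 \right)}} = \frac{1}{\left(-2436 + \frac{1}{-2436}\right) + 2 \cdot 1654 \left(1492 + 1654\right)} = \frac{1}{\left(-2436 - \frac{1}{2436}\right) + 2 \cdot 1654 \cdot 3146} = \frac{1}{- \frac{5934097}{2436} + 10406968} = \frac{1}{\frac{25345439951}{2436}} = \frac{2436}{25345439951}$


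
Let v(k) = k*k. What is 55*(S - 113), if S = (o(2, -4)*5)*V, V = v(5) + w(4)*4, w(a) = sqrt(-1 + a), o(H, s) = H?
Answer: 7535 + 2200*sqrt(3) ≈ 11346.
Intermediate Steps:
v(k) = k**2
V = 25 + 4*sqrt(3) (V = 5**2 + sqrt(-1 + 4)*4 = 25 + sqrt(3)*4 = 25 + 4*sqrt(3) ≈ 31.928)
S = 250 + 40*sqrt(3) (S = (2*5)*(25 + 4*sqrt(3)) = 10*(25 + 4*sqrt(3)) = 250 + 40*sqrt(3) ≈ 319.28)
55*(S - 113) = 55*((250 + 40*sqrt(3)) - 113) = 55*(137 + 40*sqrt(3)) = 7535 + 2200*sqrt(3)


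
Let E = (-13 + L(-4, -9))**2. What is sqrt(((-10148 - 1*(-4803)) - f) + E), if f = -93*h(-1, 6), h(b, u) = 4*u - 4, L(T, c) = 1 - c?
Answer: 2*I*sqrt(869) ≈ 58.958*I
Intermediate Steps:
h(b, u) = -4 + 4*u
E = 9 (E = (-13 + (1 - 1*(-9)))**2 = (-13 + (1 + 9))**2 = (-13 + 10)**2 = (-3)**2 = 9)
f = -1860 (f = -93*(-4 + 4*6) = -93*(-4 + 24) = -93*20 = -1860)
sqrt(((-10148 - 1*(-4803)) - f) + E) = sqrt(((-10148 - 1*(-4803)) - 1*(-1860)) + 9) = sqrt(((-10148 + 4803) + 1860) + 9) = sqrt((-5345 + 1860) + 9) = sqrt(-3485 + 9) = sqrt(-3476) = 2*I*sqrt(869)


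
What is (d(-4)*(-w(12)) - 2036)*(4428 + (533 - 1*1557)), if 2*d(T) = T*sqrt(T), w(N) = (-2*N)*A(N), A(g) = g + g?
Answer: -6930544 - 7842816*I ≈ -6.9305e+6 - 7.8428e+6*I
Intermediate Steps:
A(g) = 2*g
w(N) = -4*N**2 (w(N) = (-2*N)*(2*N) = -4*N**2)
d(T) = T**(3/2)/2 (d(T) = (T*sqrt(T))/2 = T**(3/2)/2)
(d(-4)*(-w(12)) - 2036)*(4428 + (533 - 1*1557)) = (((-4)**(3/2)/2)*(-(-4)*12**2) - 2036)*(4428 + (533 - 1*1557)) = (((-8*I)/2)*(-(-4)*144) - 2036)*(4428 + (533 - 1557)) = ((-4*I)*(-1*(-576)) - 2036)*(4428 - 1024) = (-4*I*576 - 2036)*3404 = (-2304*I - 2036)*3404 = (-2036 - 2304*I)*3404 = -6930544 - 7842816*I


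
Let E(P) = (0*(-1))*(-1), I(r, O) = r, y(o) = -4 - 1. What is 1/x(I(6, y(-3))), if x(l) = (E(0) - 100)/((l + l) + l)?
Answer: -9/50 ≈ -0.18000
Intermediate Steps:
y(o) = -5
E(P) = 0 (E(P) = 0*(-1) = 0)
x(l) = -100/(3*l) (x(l) = (0 - 100)/((l + l) + l) = -100/(2*l + l) = -100*1/(3*l) = -100/(3*l))
1/x(I(6, y(-3))) = 1/(-100/3/6) = 1/(-100/3*⅙) = 1/(-50/9) = -9/50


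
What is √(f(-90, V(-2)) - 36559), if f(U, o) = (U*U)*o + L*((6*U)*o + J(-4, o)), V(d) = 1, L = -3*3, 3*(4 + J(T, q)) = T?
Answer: I*√23551 ≈ 153.46*I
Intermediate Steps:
J(T, q) = -4 + T/3
L = -9
f(U, o) = 48 + o*U² - 54*U*o (f(U, o) = (U*U)*o - 9*((6*U)*o + (-4 + (⅓)*(-4))) = U²*o - 9*(6*U*o + (-4 - 4/3)) = o*U² - 9*(6*U*o - 16/3) = o*U² - 9*(-16/3 + 6*U*o) = o*U² + (48 - 54*U*o) = 48 + o*U² - 54*U*o)
√(f(-90, V(-2)) - 36559) = √((48 + 1*(-90)² - 54*(-90)*1) - 36559) = √((48 + 1*8100 + 4860) - 36559) = √((48 + 8100 + 4860) - 36559) = √(13008 - 36559) = √(-23551) = I*√23551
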